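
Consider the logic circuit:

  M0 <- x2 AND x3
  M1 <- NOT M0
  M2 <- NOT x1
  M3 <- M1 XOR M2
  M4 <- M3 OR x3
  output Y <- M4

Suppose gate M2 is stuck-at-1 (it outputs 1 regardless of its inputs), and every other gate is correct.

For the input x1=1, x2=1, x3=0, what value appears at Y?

Propagate with M2 forced: M0=0, M1=1, M2=1 [stuck-at-1], M3=0, M4=0.
So Y = 0. (Without the fault it would be 1.)

0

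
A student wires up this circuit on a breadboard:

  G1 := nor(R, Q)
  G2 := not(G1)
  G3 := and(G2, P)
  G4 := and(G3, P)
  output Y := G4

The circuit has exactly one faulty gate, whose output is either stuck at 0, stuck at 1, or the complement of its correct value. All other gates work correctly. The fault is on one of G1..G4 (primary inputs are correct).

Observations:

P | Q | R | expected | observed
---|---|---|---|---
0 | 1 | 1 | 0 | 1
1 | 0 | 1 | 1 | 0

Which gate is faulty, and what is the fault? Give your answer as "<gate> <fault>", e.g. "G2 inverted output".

Fault-free values for test 1 (P=0, Q=1, R=1): G1=0, G2=1, G3=0, G4=0, giving Y=0. Observed 1.
Test 1: faults giving observed 1 are {G4 stuck-at-1, G4 inverted output}.
Test 2 (P=1, Q=0, R=1): fault-free G1=0, G2=1, G3=1, G4=1 → 1; observed 0. Eliminates G4 stuck-at-1.
Only G4 inverted output is consistent with every test.

G4 inverted output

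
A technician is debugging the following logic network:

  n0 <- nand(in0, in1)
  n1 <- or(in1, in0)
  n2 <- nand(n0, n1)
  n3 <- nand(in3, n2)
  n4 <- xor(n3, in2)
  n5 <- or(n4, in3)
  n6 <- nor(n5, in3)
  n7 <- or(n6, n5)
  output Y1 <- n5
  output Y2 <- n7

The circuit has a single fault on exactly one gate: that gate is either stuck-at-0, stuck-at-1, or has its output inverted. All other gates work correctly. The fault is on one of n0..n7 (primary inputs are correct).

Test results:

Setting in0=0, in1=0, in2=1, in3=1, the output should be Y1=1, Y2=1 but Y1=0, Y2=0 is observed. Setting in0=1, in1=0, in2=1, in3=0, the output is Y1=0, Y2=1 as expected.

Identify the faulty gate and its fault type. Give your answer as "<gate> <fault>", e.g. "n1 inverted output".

n5 stuck-at-0

Fault-free values for test 1 (in0=0, in1=0, in2=1, in3=1): n0=1, n1=0, n2=1, n3=0, n4=1, n5=1, n6=0, n7=1, giving Y1=1, Y2=1. Observed Y1=0, Y2=0.
Test 1: faults giving observed Y1=0, Y2=0 are {n5 stuck-at-0, n5 inverted output}.
Test 2 (in0=1, in1=0, in2=1, in3=0): fault-free n0=1, n1=1, n2=0, n3=1, n4=0, n5=0, n6=1, n7=1 → Y1=0, Y2=1; observed Y1=0, Y2=1. Eliminates n5 inverted output.
Only n5 stuck-at-0 is consistent with every test.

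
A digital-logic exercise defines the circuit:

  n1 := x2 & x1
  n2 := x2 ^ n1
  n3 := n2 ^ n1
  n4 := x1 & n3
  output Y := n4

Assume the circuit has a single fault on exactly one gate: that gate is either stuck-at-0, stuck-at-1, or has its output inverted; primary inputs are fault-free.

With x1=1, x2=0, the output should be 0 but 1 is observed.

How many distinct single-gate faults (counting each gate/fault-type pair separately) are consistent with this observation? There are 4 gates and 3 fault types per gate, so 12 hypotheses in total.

6

Fault-free: n1=0, n2=0, n3=0, n4=0 → 0. Observed 1.
  n1 stuck-at-0: output 0 ✗
  n1 stuck-at-1: output 0 ✗
  n1 inverted output: output 0 ✗
  n2 stuck-at-0: output 0 ✗
  n2 stuck-at-1: output 1 ✓
  n2 inverted output: output 1 ✓
  n3 stuck-at-0: output 0 ✗
  n3 stuck-at-1: output 1 ✓
  n3 inverted output: output 1 ✓
  n4 stuck-at-0: output 0 ✗
  n4 stuck-at-1: output 1 ✓
  n4 inverted output: output 1 ✓
Consistent faults: {n2 stuck-at-1, n2 inverted output, n3 stuck-at-1, n3 inverted output, n4 stuck-at-1, n4 inverted output} — 6 in all.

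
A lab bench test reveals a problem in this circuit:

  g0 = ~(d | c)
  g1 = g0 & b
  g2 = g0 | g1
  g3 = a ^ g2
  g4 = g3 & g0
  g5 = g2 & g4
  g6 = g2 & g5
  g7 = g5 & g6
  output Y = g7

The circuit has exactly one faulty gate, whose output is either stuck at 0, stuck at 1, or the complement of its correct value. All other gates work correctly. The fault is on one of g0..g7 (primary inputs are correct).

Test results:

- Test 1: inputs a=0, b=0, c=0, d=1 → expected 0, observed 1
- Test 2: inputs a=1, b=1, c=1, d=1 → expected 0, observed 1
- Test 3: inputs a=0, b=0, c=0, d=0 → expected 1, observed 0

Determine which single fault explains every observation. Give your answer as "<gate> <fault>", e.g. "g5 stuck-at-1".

g7 inverted output

Fault-free values for test 1 (a=0, b=0, c=0, d=1): g0=0, g1=0, g2=0, g3=0, g4=0, g5=0, g6=0, g7=0, giving Y=0. Observed 1.
Test 1: faults giving observed 1 are {g0 stuck-at-1, g0 inverted output, g7 stuck-at-1, g7 inverted output}.
Test 2 (a=1, b=1, c=1, d=1): fault-free g0=0, g1=0, g2=0, g3=1, g4=0, g5=0, g6=0, g7=0 → 0; observed 1. Eliminates g0 stuck-at-1, g0 inverted output.
Test 3 (a=0, b=0, c=0, d=0): fault-free g0=1, g1=0, g2=1, g3=1, g4=1, g5=1, g6=1, g7=1 → 1; observed 0. Eliminates g7 stuck-at-1.
Only g7 inverted output is consistent with every test.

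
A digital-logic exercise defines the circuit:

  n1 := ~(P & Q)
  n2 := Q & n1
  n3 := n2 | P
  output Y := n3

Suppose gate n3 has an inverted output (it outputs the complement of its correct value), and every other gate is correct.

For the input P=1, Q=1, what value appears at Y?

Propagate with n3 forced: n1=0, n2=0, n3=0 [inverted output].
So Y = 0. (Without the fault it would be 1.)

0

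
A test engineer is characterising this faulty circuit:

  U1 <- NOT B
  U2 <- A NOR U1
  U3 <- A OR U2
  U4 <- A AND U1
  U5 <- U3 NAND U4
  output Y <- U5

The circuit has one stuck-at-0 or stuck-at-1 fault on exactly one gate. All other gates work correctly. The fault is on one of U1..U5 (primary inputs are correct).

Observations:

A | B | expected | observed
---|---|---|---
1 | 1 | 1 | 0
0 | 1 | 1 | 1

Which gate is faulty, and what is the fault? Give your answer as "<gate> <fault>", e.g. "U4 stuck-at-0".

U1 stuck-at-1

Fault-free values for test 1 (A=1, B=1): U1=0, U2=0, U3=1, U4=0, U5=1, giving Y=1. Observed 0.
Test 1: faults giving observed 0 are {U1 stuck-at-1, U4 stuck-at-1, U5 stuck-at-0}.
Test 2 (A=0, B=1): fault-free U1=0, U2=1, U3=1, U4=0, U5=1 → 1; observed 1. Eliminates U4 stuck-at-1, U5 stuck-at-0.
Only U1 stuck-at-1 is consistent with every test.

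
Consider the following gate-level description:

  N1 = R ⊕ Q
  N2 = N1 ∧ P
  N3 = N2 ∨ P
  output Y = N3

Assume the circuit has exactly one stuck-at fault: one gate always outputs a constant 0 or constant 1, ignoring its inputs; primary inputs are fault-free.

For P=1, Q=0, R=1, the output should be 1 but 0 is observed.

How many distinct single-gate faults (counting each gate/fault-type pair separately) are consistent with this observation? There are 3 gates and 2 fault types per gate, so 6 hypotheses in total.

1

Fault-free: N1=1, N2=1, N3=1 → 1. Observed 0.
  N1 stuck-at-0: output 1 ✗
  N1 stuck-at-1: output 1 ✗
  N2 stuck-at-0: output 1 ✗
  N2 stuck-at-1: output 1 ✗
  N3 stuck-at-0: output 0 ✓
  N3 stuck-at-1: output 1 ✗
Consistent faults: {N3 stuck-at-0} — 1 in all.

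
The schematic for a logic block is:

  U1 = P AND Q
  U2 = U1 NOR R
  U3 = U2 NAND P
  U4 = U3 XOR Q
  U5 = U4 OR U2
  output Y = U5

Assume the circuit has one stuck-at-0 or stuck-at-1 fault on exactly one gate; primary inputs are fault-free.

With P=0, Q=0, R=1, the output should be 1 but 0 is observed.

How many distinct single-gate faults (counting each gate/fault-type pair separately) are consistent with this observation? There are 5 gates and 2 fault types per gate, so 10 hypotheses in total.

3

Fault-free: U1=0, U2=0, U3=1, U4=1, U5=1 → 1. Observed 0.
  U1 stuck-at-0: output 1 ✗
  U1 stuck-at-1: output 1 ✗
  U2 stuck-at-0: output 1 ✗
  U2 stuck-at-1: output 1 ✗
  U3 stuck-at-0: output 0 ✓
  U3 stuck-at-1: output 1 ✗
  U4 stuck-at-0: output 0 ✓
  U4 stuck-at-1: output 1 ✗
  U5 stuck-at-0: output 0 ✓
  U5 stuck-at-1: output 1 ✗
Consistent faults: {U3 stuck-at-0, U4 stuck-at-0, U5 stuck-at-0} — 3 in all.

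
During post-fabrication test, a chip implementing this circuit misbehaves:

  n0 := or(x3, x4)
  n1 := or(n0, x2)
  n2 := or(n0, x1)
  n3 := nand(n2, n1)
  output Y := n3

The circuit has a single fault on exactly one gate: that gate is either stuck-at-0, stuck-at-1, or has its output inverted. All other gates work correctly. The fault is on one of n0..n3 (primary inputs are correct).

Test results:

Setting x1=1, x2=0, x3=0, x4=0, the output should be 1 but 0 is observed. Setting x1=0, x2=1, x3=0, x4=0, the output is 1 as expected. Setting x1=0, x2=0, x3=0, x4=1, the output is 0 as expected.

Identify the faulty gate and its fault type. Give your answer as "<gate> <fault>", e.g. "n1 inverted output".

Fault-free values for test 1 (x1=1, x2=0, x3=0, x4=0): n0=0, n1=0, n2=1, n3=1, giving Y=1. Observed 0.
Test 1: faults giving observed 0 are {n0 stuck-at-1, n0 inverted output, n1 stuck-at-1, n1 inverted output, n3 stuck-at-0, n3 inverted output}.
Test 2 (x1=0, x2=1, x3=0, x4=0): fault-free n0=0, n1=1, n2=0, n3=1 → 1; observed 1. Eliminates n0 stuck-at-1, n0 inverted output, n3 stuck-at-0, n3 inverted output.
Test 3 (x1=0, x2=0, x3=0, x4=1): fault-free n0=1, n1=1, n2=1, n3=0 → 0; observed 0. Eliminates n1 inverted output.
Only n1 stuck-at-1 is consistent with every test.

n1 stuck-at-1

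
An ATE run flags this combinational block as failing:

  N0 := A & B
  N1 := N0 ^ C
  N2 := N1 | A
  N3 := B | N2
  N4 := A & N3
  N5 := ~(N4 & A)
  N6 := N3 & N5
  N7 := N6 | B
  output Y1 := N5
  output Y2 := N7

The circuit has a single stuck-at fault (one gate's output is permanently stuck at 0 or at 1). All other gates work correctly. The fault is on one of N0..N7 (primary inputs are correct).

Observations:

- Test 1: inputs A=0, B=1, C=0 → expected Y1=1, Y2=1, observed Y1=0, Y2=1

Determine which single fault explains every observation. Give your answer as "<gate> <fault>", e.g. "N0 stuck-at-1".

N5 stuck-at-0

Fault-free values for test 1 (A=0, B=1, C=0): N0=0, N1=0, N2=0, N3=1, N4=0, N5=1, N6=1, N7=1, giving Y1=1, Y2=1. Observed Y1=0, Y2=1.
Test 1: faults giving observed Y1=0, Y2=1 are {N5 stuck-at-0}.
Only N5 stuck-at-0 is consistent with every test.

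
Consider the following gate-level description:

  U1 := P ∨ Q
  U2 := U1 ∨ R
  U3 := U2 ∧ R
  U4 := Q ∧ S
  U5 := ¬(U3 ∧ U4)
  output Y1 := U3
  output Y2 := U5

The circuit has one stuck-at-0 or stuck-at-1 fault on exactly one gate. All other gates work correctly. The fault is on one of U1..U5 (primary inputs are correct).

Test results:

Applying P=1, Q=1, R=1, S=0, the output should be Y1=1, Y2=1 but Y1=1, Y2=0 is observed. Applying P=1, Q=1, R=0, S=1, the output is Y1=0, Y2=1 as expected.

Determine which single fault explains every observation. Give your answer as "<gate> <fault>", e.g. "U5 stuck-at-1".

U4 stuck-at-1

Fault-free values for test 1 (P=1, Q=1, R=1, S=0): U1=1, U2=1, U3=1, U4=0, U5=1, giving Y1=1, Y2=1. Observed Y1=1, Y2=0.
Test 1: faults giving observed Y1=1, Y2=0 are {U4 stuck-at-1, U5 stuck-at-0}.
Test 2 (P=1, Q=1, R=0, S=1): fault-free U1=1, U2=1, U3=0, U4=1, U5=1 → Y1=0, Y2=1; observed Y1=0, Y2=1. Eliminates U5 stuck-at-0.
Only U4 stuck-at-1 is consistent with every test.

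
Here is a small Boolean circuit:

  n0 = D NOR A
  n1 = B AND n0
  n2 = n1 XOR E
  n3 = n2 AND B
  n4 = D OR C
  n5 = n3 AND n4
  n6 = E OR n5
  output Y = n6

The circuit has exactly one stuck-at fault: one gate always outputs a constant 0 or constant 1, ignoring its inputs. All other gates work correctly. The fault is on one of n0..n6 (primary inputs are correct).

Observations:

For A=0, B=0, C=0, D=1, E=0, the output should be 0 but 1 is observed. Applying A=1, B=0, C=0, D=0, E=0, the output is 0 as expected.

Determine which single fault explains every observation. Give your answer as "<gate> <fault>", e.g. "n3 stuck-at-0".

Fault-free values for test 1 (A=0, B=0, C=0, D=1, E=0): n0=0, n1=0, n2=0, n3=0, n4=1, n5=0, n6=0, giving Y=0. Observed 1.
Test 1: faults giving observed 1 are {n3 stuck-at-1, n5 stuck-at-1, n6 stuck-at-1}.
Test 2 (A=1, B=0, C=0, D=0, E=0): fault-free n0=0, n1=0, n2=0, n3=0, n4=0, n5=0, n6=0 → 0; observed 0. Eliminates n5 stuck-at-1, n6 stuck-at-1.
Only n3 stuck-at-1 is consistent with every test.

n3 stuck-at-1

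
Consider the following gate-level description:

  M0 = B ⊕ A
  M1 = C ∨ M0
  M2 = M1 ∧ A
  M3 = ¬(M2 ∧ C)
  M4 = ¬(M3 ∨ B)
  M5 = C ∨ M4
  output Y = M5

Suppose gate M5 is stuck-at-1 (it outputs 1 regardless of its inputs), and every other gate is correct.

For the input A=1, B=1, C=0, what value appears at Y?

1

Propagate with M5 forced: M0=0, M1=0, M2=0, M3=1, M4=0, M5=1 [stuck-at-1].
So Y = 1. (Without the fault it would be 0.)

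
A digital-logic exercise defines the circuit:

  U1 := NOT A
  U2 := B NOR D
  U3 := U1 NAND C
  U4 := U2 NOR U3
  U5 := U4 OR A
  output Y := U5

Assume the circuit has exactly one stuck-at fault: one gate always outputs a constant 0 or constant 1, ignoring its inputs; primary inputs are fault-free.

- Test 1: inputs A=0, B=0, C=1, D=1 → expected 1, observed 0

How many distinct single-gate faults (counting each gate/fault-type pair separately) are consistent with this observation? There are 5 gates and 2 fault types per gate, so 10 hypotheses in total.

5

Fault-free: U1=1, U2=0, U3=0, U4=1, U5=1 → 1. Observed 0.
  U1 stuck-at-0: output 0 ✓
  U1 stuck-at-1: output 1 ✗
  U2 stuck-at-0: output 1 ✗
  U2 stuck-at-1: output 0 ✓
  U3 stuck-at-0: output 1 ✗
  U3 stuck-at-1: output 0 ✓
  U4 stuck-at-0: output 0 ✓
  U4 stuck-at-1: output 1 ✗
  U5 stuck-at-0: output 0 ✓
  U5 stuck-at-1: output 1 ✗
Consistent faults: {U1 stuck-at-0, U2 stuck-at-1, U3 stuck-at-1, U4 stuck-at-0, U5 stuck-at-0} — 5 in all.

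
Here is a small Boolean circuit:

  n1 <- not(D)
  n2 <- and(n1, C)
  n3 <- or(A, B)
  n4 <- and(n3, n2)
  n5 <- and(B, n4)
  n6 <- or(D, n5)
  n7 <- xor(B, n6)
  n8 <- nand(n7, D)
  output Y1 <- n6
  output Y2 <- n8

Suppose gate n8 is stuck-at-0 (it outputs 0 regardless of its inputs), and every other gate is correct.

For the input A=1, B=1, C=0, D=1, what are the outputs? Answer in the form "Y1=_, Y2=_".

Propagate with n8 forced: n1=0, n2=0, n3=1, n4=0, n5=0, n6=1, n7=0, n8=0 [stuck-at-0].
So the outputs are Y1=1, Y2=0. (Without the fault they would be Y1=1, Y2=1.)

Y1=1, Y2=0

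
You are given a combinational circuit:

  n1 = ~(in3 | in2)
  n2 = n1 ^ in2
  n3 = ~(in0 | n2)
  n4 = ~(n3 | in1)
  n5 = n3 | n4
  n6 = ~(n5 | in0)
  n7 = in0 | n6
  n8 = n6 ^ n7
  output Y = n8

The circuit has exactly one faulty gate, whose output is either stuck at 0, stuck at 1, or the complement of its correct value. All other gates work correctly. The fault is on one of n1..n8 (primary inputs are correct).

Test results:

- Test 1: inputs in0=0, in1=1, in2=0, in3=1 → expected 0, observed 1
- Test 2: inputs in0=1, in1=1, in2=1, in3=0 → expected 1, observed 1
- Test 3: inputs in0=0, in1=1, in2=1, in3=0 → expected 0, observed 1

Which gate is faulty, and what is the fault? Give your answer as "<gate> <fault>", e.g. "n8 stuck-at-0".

Fault-free values for test 1 (in0=0, in1=1, in2=0, in3=1): n1=0, n2=0, n3=1, n4=0, n5=1, n6=0, n7=0, n8=0, giving Y=0. Observed 1.
Test 1: faults giving observed 1 are {n7 stuck-at-1, n7 inverted output, n8 stuck-at-1, n8 inverted output}.
Test 2 (in0=1, in1=1, in2=1, in3=0): fault-free n1=0, n2=1, n3=0, n4=0, n5=0, n6=0, n7=1, n8=1 → 1; observed 1. Eliminates n7 inverted output, n8 inverted output.
Test 3 (in0=0, in1=1, in2=1, in3=0): fault-free n1=0, n2=1, n3=0, n4=0, n5=0, n6=1, n7=1, n8=0 → 0; observed 1. Eliminates n7 stuck-at-1.
Only n8 stuck-at-1 is consistent with every test.

n8 stuck-at-1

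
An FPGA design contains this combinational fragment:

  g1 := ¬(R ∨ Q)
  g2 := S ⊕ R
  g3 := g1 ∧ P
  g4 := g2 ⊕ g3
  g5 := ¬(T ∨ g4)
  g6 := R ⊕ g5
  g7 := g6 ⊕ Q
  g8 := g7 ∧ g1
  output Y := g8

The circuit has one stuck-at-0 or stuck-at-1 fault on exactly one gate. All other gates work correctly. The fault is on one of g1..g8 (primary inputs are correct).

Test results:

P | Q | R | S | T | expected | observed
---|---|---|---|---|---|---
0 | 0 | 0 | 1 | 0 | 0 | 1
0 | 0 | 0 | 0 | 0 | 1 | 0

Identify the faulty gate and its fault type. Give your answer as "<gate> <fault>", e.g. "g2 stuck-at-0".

g3 stuck-at-1

Fault-free values for test 1 (P=0, Q=0, R=0, S=1, T=0): g1=1, g2=1, g3=0, g4=1, g5=0, g6=0, g7=0, g8=0, giving Y=0. Observed 1.
Test 1: faults giving observed 1 are {g2 stuck-at-0, g3 stuck-at-1, g4 stuck-at-0, g5 stuck-at-1, g6 stuck-at-1, g7 stuck-at-1, g8 stuck-at-1}.
Test 2 (P=0, Q=0, R=0, S=0, T=0): fault-free g1=1, g2=0, g3=0, g4=0, g5=1, g6=1, g7=1, g8=1 → 1; observed 0. Eliminates g2 stuck-at-0, g4 stuck-at-0, g5 stuck-at-1, g6 stuck-at-1, g7 stuck-at-1, g8 stuck-at-1.
Only g3 stuck-at-1 is consistent with every test.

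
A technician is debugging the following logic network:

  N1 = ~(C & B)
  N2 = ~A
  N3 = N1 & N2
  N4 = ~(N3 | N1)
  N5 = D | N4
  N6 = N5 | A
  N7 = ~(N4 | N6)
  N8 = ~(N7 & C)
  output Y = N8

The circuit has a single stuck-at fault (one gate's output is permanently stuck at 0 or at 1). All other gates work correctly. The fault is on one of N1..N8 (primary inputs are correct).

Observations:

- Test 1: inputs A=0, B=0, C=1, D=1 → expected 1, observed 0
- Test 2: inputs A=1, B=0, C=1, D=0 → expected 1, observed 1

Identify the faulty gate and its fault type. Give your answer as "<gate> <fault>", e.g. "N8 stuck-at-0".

Fault-free values for test 1 (A=0, B=0, C=1, D=1): N1=1, N2=1, N3=1, N4=0, N5=1, N6=1, N7=0, N8=1, giving Y=1. Observed 0.
Test 1: faults giving observed 0 are {N5 stuck-at-0, N6 stuck-at-0, N7 stuck-at-1, N8 stuck-at-0}.
Test 2 (A=1, B=0, C=1, D=0): fault-free N1=1, N2=0, N3=0, N4=0, N5=0, N6=1, N7=0, N8=1 → 1; observed 1. Eliminates N6 stuck-at-0, N7 stuck-at-1, N8 stuck-at-0.
Only N5 stuck-at-0 is consistent with every test.

N5 stuck-at-0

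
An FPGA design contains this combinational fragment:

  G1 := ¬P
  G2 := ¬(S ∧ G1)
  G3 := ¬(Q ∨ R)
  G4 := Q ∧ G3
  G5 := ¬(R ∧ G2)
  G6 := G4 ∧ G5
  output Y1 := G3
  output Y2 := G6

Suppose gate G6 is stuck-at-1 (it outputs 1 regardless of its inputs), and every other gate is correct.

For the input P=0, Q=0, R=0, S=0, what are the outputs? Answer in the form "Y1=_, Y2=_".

Y1=1, Y2=1

Propagate with G6 forced: G1=1, G2=1, G3=1, G4=0, G5=1, G6=1 [stuck-at-1].
So the outputs are Y1=1, Y2=1. (Without the fault they would be Y1=1, Y2=0.)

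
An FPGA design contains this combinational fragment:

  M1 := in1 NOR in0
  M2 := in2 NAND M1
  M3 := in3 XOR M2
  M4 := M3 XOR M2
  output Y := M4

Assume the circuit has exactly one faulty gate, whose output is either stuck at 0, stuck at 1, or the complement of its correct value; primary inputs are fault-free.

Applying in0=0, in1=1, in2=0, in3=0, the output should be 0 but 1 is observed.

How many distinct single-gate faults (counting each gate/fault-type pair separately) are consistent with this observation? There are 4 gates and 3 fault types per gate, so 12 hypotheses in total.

Fault-free: M1=0, M2=1, M3=1, M4=0 → 0. Observed 1.
  M1 stuck-at-0: output 0 ✗
  M1 stuck-at-1: output 0 ✗
  M1 inverted output: output 0 ✗
  M2 stuck-at-0: output 0 ✗
  M2 stuck-at-1: output 0 ✗
  M2 inverted output: output 0 ✗
  M3 stuck-at-0: output 1 ✓
  M3 stuck-at-1: output 0 ✗
  M3 inverted output: output 1 ✓
  M4 stuck-at-0: output 0 ✗
  M4 stuck-at-1: output 1 ✓
  M4 inverted output: output 1 ✓
Consistent faults: {M3 stuck-at-0, M3 inverted output, M4 stuck-at-1, M4 inverted output} — 4 in all.

4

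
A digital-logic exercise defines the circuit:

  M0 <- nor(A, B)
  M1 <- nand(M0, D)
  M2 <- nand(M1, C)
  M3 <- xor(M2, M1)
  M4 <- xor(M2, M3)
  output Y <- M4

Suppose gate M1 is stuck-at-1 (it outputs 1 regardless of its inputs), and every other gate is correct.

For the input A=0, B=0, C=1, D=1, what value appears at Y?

Propagate with M1 forced: M0=1, M1=1 [stuck-at-1], M2=0, M3=1, M4=1.
So Y = 1. (Without the fault it would be 0.)

1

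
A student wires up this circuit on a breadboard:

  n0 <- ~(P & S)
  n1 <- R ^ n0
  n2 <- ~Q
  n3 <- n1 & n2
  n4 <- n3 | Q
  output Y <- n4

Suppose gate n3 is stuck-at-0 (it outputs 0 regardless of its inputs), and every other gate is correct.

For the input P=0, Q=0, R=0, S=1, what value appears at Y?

0

Propagate with n3 forced: n0=1, n1=1, n2=1, n3=0 [stuck-at-0], n4=0.
So Y = 0. (Without the fault it would be 1.)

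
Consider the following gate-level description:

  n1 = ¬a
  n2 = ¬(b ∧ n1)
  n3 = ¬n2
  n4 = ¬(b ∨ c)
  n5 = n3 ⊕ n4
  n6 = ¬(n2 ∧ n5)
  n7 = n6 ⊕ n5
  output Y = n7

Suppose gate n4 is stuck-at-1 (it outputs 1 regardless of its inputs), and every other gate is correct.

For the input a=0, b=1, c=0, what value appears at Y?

Propagate with n4 forced: n1=1, n2=0, n3=1, n4=1 [stuck-at-1], n5=0, n6=1, n7=1.
So Y = 1. (Without the fault it would be 0.)

1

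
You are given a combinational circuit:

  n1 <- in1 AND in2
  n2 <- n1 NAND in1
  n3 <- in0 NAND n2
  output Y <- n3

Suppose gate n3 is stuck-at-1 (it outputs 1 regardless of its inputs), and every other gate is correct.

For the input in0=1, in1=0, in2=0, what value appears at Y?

1

Propagate with n3 forced: n1=0, n2=1, n3=1 [stuck-at-1].
So Y = 1. (Without the fault it would be 0.)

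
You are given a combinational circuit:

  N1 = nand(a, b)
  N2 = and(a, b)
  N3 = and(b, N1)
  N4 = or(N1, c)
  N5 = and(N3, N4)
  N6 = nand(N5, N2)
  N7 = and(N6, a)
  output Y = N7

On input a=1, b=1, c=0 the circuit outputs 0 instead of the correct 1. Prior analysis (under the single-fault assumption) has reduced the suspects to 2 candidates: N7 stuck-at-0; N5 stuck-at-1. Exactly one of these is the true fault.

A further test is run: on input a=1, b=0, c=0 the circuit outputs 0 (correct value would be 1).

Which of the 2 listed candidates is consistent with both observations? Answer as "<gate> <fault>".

N7 stuck-at-0

Evaluate each candidate on input a=1, b=0, c=0:
  N7 stuck-at-0: N1=1, N2=0, N3=0, N4=1, N5=0, N6=1, N7=0 [stuck-at-0] → 0 — matches
  N5 stuck-at-1: N1=1, N2=0, N3=0, N4=1, N5=1 [stuck-at-1], N6=1, N7=1 → 1 — eliminated
Only N7 stuck-at-0 reproduces the observed 0.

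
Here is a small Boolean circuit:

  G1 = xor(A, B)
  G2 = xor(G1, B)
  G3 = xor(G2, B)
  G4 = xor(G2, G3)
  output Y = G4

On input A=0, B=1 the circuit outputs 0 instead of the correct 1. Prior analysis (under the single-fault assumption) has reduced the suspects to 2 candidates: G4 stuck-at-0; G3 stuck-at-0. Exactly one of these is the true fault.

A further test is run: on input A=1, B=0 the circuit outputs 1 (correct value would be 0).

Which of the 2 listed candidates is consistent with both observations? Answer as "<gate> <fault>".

G3 stuck-at-0

Evaluate each candidate on input A=1, B=0:
  G4 stuck-at-0: G1=1, G2=1, G3=1, G4=0 [stuck-at-0] → 0 — eliminated
  G3 stuck-at-0: G1=1, G2=1, G3=0 [stuck-at-0], G4=1 → 1 — matches
Only G3 stuck-at-0 reproduces the observed 1.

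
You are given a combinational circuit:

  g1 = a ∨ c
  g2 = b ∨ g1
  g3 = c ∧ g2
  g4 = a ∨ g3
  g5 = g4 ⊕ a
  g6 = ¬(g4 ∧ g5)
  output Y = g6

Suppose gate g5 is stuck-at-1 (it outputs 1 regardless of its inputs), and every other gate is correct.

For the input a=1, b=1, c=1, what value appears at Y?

0

Propagate with g5 forced: g1=1, g2=1, g3=1, g4=1, g5=1 [stuck-at-1], g6=0.
So Y = 0. (Without the fault it would be 1.)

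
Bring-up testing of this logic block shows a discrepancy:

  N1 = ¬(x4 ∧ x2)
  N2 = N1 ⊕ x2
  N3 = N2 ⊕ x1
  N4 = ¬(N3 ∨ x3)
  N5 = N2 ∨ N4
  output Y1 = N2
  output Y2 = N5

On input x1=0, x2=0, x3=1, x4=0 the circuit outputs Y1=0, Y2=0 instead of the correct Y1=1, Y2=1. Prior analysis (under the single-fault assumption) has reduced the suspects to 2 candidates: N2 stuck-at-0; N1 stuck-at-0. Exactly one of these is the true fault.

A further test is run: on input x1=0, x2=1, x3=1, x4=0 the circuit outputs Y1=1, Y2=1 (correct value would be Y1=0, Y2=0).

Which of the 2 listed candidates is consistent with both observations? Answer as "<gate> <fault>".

N1 stuck-at-0

Evaluate each candidate on input x1=0, x2=1, x3=1, x4=0:
  N2 stuck-at-0: N1=1, N2=0 [stuck-at-0], N3=0, N4=0, N5=0 → Y1=0, Y2=0 — eliminated
  N1 stuck-at-0: N1=0 [stuck-at-0], N2=1, N3=1, N4=0, N5=1 → Y1=1, Y2=1 — matches
Only N1 stuck-at-0 reproduces the observed Y1=1, Y2=1.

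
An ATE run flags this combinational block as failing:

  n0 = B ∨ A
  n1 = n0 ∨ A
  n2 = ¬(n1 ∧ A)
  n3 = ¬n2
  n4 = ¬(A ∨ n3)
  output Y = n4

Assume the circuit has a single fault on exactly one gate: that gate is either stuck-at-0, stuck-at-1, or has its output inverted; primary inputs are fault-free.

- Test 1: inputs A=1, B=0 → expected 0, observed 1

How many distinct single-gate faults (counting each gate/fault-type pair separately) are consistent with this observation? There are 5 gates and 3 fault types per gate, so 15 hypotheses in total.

Fault-free: n0=1, n1=1, n2=0, n3=1, n4=0 → 0. Observed 1.
  n0: none of the 3 fault types match ✗
  n1: none of the 3 fault types match ✗
  n2: none of the 3 fault types match ✗
  n3: none of the 3 fault types match ✗
  n4: stuck-at-1, inverted output ✓; others ✗
Consistent faults: {n4 stuck-at-1, n4 inverted output} — 2 in all.

2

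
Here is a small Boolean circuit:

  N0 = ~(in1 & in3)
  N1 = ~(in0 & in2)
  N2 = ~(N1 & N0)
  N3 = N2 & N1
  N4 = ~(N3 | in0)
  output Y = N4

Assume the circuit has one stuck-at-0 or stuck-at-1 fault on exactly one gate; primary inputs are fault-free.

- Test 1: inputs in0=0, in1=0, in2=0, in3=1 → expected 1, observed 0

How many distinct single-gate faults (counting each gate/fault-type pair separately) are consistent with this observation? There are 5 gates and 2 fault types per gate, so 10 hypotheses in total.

4

Fault-free: N0=1, N1=1, N2=0, N3=0, N4=1 → 1. Observed 0.
  N0 stuck-at-0: output 0 ✓
  N0 stuck-at-1: output 1 ✗
  N1 stuck-at-0: output 1 ✗
  N1 stuck-at-1: output 1 ✗
  N2 stuck-at-0: output 1 ✗
  N2 stuck-at-1: output 0 ✓
  N3 stuck-at-0: output 1 ✗
  N3 stuck-at-1: output 0 ✓
  N4 stuck-at-0: output 0 ✓
  N4 stuck-at-1: output 1 ✗
Consistent faults: {N0 stuck-at-0, N2 stuck-at-1, N3 stuck-at-1, N4 stuck-at-0} — 4 in all.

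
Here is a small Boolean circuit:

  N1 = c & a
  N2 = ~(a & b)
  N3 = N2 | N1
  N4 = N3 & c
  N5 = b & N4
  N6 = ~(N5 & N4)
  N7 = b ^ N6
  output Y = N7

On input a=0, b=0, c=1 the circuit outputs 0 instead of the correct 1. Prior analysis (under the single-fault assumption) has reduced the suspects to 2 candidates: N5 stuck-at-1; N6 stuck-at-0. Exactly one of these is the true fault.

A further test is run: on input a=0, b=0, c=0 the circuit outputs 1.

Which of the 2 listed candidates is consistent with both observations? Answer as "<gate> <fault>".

Evaluate each candidate on input a=0, b=0, c=0:
  N5 stuck-at-1: N1=0, N2=1, N3=1, N4=0, N5=1 [stuck-at-1], N6=1, N7=1 → 1 — matches
  N6 stuck-at-0: N1=0, N2=1, N3=1, N4=0, N5=0, N6=0 [stuck-at-0], N7=0 → 0 — eliminated
Only N5 stuck-at-1 reproduces the observed 1.

N5 stuck-at-1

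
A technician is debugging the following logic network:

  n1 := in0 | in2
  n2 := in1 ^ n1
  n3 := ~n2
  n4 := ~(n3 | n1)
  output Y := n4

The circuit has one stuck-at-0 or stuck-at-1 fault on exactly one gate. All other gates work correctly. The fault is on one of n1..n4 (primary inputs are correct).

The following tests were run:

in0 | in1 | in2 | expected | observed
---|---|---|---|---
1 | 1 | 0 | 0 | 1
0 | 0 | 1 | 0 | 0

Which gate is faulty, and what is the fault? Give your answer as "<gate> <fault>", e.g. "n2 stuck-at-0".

n1 stuck-at-0

Fault-free values for test 1 (in0=1, in1=1, in2=0): n1=1, n2=0, n3=1, n4=0, giving Y=0. Observed 1.
Test 1: faults giving observed 1 are {n1 stuck-at-0, n4 stuck-at-1}.
Test 2 (in0=0, in1=0, in2=1): fault-free n1=1, n2=1, n3=0, n4=0 → 0; observed 0. Eliminates n4 stuck-at-1.
Only n1 stuck-at-0 is consistent with every test.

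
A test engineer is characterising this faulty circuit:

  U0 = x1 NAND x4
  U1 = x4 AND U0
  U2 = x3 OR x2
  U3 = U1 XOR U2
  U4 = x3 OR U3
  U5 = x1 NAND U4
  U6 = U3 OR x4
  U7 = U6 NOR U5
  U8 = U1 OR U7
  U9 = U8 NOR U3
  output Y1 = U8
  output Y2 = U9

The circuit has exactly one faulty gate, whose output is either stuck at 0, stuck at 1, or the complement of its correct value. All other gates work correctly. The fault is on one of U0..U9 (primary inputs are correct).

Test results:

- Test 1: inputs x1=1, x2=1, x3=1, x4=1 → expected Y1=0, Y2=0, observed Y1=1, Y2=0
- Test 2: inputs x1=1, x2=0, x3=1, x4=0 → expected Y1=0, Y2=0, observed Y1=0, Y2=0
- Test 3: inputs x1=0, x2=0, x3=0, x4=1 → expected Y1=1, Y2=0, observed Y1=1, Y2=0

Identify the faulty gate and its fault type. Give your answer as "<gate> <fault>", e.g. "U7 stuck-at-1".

U0 stuck-at-1

Fault-free values for test 1 (x1=1, x2=1, x3=1, x4=1): U0=0, U1=0, U2=1, U3=1, U4=1, U5=0, U6=1, U7=0, U8=0, U9=0, giving Y1=0, Y2=0. Observed Y1=1, Y2=0.
Test 1: faults giving observed Y1=1, Y2=0 are {U0 stuck-at-1, U0 inverted output, U1 stuck-at-1, U1 inverted output, U6 stuck-at-0, U6 inverted output, U7 stuck-at-1, U7 inverted output, U8 stuck-at-1, U8 inverted output}.
Test 2 (x1=1, x2=0, x3=1, x4=0): fault-free U0=1, U1=0, U2=1, U3=1, U4=1, U5=0, U6=1, U7=0, U8=0, U9=0 → Y1=0, Y2=0; observed Y1=0, Y2=0. Eliminates U1 stuck-at-1, U1 inverted output, U6 stuck-at-0, U6 inverted output, U7 stuck-at-1, U7 inverted output, U8 stuck-at-1, U8 inverted output.
Test 3 (x1=0, x2=0, x3=0, x4=1): fault-free U0=1, U1=1, U2=0, U3=1, U4=1, U5=1, U6=1, U7=0, U8=1, U9=0 → Y1=1, Y2=0; observed Y1=1, Y2=0. Eliminates U0 inverted output.
Only U0 stuck-at-1 is consistent with every test.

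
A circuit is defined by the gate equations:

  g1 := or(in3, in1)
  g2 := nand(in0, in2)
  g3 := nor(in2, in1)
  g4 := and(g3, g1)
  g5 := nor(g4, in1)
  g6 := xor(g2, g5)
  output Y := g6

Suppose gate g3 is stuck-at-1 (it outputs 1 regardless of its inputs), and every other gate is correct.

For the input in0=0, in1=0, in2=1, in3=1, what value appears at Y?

1

Propagate with g3 forced: g1=1, g2=1, g3=1 [stuck-at-1], g4=1, g5=0, g6=1.
So Y = 1. (Without the fault it would be 0.)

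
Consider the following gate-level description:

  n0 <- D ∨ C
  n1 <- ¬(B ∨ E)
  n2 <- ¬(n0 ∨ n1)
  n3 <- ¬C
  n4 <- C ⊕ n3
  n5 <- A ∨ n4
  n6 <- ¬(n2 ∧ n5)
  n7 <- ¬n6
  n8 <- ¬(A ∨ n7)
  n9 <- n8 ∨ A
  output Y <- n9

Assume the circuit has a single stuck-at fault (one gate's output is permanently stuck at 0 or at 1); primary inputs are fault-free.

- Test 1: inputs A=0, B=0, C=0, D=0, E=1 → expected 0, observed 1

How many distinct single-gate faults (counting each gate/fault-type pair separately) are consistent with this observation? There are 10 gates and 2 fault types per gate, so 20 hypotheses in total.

Fault-free: n0=0, n1=0, n2=1, n3=1, n4=1, n5=1, n6=0, n7=1, n8=0, n9=0 → 0. Observed 1.
  n0: stuck-at-1 ✓; others ✗
  n1: stuck-at-1 ✓; others ✗
  n2: stuck-at-0 ✓; others ✗
  n3: stuck-at-0 ✓; others ✗
  n4: stuck-at-0 ✓; others ✗
  n5: stuck-at-0 ✓; others ✗
  n6: stuck-at-1 ✓; others ✗
  n7: stuck-at-0 ✓; others ✗
  n8: stuck-at-1 ✓; others ✗
  n9: stuck-at-1 ✓; others ✗
Consistent faults: {n0 stuck-at-1, n1 stuck-at-1, n2 stuck-at-0, n3 stuck-at-0, n4 stuck-at-0, n5 stuck-at-0, n6 stuck-at-1, n7 stuck-at-0, n8 stuck-at-1, n9 stuck-at-1} — 10 in all.

10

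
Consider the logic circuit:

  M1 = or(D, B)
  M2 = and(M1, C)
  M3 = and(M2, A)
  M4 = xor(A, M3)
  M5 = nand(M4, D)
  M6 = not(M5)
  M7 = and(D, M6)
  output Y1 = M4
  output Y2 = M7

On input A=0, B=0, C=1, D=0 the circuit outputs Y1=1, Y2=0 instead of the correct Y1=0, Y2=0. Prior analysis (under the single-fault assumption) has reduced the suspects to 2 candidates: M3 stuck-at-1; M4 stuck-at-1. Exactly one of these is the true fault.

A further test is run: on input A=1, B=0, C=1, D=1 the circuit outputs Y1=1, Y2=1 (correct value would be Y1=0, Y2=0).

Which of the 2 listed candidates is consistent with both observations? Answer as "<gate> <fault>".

Evaluate each candidate on input A=1, B=0, C=1, D=1:
  M3 stuck-at-1: M1=1, M2=1, M3=1 [stuck-at-1], M4=0, M5=1, M6=0, M7=0 → Y1=0, Y2=0 — eliminated
  M4 stuck-at-1: M1=1, M2=1, M3=1, M4=1 [stuck-at-1], M5=0, M6=1, M7=1 → Y1=1, Y2=1 — matches
Only M4 stuck-at-1 reproduces the observed Y1=1, Y2=1.

M4 stuck-at-1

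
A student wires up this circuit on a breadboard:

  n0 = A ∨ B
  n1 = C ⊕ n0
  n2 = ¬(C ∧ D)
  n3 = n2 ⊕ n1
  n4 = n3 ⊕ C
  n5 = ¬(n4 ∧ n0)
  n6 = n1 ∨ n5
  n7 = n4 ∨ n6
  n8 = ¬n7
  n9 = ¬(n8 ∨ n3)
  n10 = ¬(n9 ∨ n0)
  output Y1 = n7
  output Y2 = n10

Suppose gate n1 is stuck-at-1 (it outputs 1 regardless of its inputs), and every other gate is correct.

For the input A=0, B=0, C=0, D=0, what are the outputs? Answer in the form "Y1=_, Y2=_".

Y1=1, Y2=0

Propagate with n1 forced: n0=0, n1=1 [stuck-at-1], n2=1, n3=0, n4=0, n5=1, n6=1, n7=1, n8=0, n9=1, n10=0.
So the outputs are Y1=1, Y2=0. (Without the fault they would be Y1=1, Y2=1.)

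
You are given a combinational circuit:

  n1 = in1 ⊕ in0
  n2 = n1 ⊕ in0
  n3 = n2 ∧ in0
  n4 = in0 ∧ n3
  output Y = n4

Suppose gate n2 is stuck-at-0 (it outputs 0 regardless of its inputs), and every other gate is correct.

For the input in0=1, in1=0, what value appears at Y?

0

Propagate with n2 forced: n1=1, n2=0 [stuck-at-0], n3=0, n4=0.
So Y = 0. (Same as the fault-free value — the fault is masked on this input.)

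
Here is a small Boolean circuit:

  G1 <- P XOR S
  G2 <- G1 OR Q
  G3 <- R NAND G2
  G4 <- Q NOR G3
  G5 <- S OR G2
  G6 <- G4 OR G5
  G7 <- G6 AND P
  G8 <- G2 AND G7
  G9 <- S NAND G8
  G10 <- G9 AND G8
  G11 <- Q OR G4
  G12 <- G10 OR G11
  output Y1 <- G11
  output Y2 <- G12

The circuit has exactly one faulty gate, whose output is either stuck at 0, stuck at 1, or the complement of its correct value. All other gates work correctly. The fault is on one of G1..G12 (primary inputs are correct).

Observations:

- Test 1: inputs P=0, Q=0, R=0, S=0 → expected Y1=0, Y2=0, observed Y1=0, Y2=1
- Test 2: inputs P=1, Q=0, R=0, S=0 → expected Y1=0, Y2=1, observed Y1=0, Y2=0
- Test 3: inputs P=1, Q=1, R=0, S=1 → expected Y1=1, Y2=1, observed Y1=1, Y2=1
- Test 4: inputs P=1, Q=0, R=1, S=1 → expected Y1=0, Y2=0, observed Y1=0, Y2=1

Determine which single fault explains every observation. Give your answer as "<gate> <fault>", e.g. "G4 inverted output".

Fault-free values for test 1 (P=0, Q=0, R=0, S=0): G1=0, G2=0, G3=1, G4=0, G5=0, G6=0, G7=0, G8=0, G9=1, G10=0, G11=0, G12=0, giving Y1=0, Y2=0. Observed Y1=0, Y2=1.
Test 1: faults giving observed Y1=0, Y2=1 are {G8 stuck-at-1, G8 inverted output, G10 stuck-at-1, G10 inverted output, G12 stuck-at-1, G12 inverted output}.
Test 2 (P=1, Q=0, R=0, S=0): fault-free G1=1, G2=1, G3=1, G4=0, G5=1, G6=1, G7=1, G8=1, G9=1, G10=1, G11=0, G12=1 → Y1=0, Y2=1; observed Y1=0, Y2=0. Eliminates G8 stuck-at-1, G10 stuck-at-1, G12 stuck-at-1.
Test 3 (P=1, Q=1, R=0, S=1): fault-free G1=0, G2=1, G3=1, G4=0, G5=1, G6=1, G7=1, G8=1, G9=0, G10=0, G11=1, G12=1 → Y1=1, Y2=1; observed Y1=1, Y2=1. Eliminates G12 inverted output.
Test 4 (P=1, Q=0, R=1, S=1): fault-free G1=0, G2=0, G3=1, G4=0, G5=1, G6=1, G7=1, G8=0, G9=1, G10=0, G11=0, G12=0 → Y1=0, Y2=0; observed Y1=0, Y2=1. Eliminates G8 inverted output.
Only G10 inverted output is consistent with every test.

G10 inverted output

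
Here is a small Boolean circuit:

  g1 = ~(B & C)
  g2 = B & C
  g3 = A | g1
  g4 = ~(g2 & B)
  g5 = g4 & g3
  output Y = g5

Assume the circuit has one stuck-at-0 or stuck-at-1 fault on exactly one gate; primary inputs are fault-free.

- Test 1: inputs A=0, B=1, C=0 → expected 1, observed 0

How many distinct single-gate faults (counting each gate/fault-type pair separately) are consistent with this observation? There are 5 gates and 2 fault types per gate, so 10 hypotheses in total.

5

Fault-free: g1=1, g2=0, g3=1, g4=1, g5=1 → 1. Observed 0.
  g1 stuck-at-0: output 0 ✓
  g1 stuck-at-1: output 1 ✗
  g2 stuck-at-0: output 1 ✗
  g2 stuck-at-1: output 0 ✓
  g3 stuck-at-0: output 0 ✓
  g3 stuck-at-1: output 1 ✗
  g4 stuck-at-0: output 0 ✓
  g4 stuck-at-1: output 1 ✗
  g5 stuck-at-0: output 0 ✓
  g5 stuck-at-1: output 1 ✗
Consistent faults: {g1 stuck-at-0, g2 stuck-at-1, g3 stuck-at-0, g4 stuck-at-0, g5 stuck-at-0} — 5 in all.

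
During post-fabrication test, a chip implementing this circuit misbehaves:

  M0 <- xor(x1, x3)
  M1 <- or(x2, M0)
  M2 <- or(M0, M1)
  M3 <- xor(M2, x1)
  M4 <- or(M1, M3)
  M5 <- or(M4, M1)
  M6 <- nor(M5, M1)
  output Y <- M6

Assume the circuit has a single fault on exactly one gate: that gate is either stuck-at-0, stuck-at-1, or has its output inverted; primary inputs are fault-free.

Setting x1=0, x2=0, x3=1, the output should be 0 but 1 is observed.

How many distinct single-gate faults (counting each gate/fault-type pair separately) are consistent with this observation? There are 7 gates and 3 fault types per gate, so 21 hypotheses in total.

4

Fault-free: M0=1, M1=1, M2=1, M3=1, M4=1, M5=1, M6=0 → 0. Observed 1.
  M0: stuck-at-0, inverted output ✓; others ✗
  M1: none of the 3 fault types match ✗
  M2: none of the 3 fault types match ✗
  M3: none of the 3 fault types match ✗
  M4: none of the 3 fault types match ✗
  M5: none of the 3 fault types match ✗
  M6: stuck-at-1, inverted output ✓; others ✗
Consistent faults: {M0 stuck-at-0, M0 inverted output, M6 stuck-at-1, M6 inverted output} — 4 in all.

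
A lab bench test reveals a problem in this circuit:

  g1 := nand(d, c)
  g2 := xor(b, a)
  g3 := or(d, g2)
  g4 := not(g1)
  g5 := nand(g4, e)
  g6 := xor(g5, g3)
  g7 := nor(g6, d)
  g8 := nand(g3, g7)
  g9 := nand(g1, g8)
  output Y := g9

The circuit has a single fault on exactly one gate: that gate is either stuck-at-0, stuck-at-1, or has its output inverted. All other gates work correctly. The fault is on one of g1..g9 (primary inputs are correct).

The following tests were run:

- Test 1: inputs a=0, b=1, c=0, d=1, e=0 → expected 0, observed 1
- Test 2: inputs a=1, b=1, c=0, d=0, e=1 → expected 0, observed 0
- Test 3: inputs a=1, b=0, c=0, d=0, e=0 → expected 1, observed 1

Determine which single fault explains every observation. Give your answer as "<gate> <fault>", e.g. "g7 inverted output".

Fault-free values for test 1 (a=0, b=1, c=0, d=1, e=0): g1=1, g2=1, g3=1, g4=0, g5=1, g6=0, g7=0, g8=1, g9=0, giving Y=0. Observed 1.
Test 1: faults giving observed 1 are {g1 stuck-at-0, g1 inverted output, g7 stuck-at-1, g7 inverted output, g8 stuck-at-0, g8 inverted output, g9 stuck-at-1, g9 inverted output}.
Test 2 (a=1, b=1, c=0, d=0, e=1): fault-free g1=1, g2=0, g3=0, g4=0, g5=1, g6=1, g7=0, g8=1, g9=0 → 0; observed 0. Eliminates g1 stuck-at-0, g1 inverted output, g8 stuck-at-0, g8 inverted output, g9 stuck-at-1, g9 inverted output.
Test 3 (a=1, b=0, c=0, d=0, e=0): fault-free g1=1, g2=1, g3=1, g4=0, g5=1, g6=0, g7=1, g8=0, g9=1 → 1; observed 1. Eliminates g7 inverted output.
Only g7 stuck-at-1 is consistent with every test.

g7 stuck-at-1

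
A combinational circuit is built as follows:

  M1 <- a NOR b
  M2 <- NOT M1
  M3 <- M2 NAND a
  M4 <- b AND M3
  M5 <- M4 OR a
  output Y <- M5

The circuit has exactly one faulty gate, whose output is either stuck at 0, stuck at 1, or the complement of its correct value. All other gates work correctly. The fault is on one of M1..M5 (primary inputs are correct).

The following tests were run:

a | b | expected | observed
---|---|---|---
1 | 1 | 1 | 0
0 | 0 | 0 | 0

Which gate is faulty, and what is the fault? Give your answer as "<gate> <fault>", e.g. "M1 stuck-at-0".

M5 stuck-at-0

Fault-free values for test 1 (a=1, b=1): M1=0, M2=1, M3=0, M4=0, M5=1, giving Y=1. Observed 0.
Test 1: faults giving observed 0 are {M5 stuck-at-0, M5 inverted output}.
Test 2 (a=0, b=0): fault-free M1=1, M2=0, M3=1, M4=0, M5=0 → 0; observed 0. Eliminates M5 inverted output.
Only M5 stuck-at-0 is consistent with every test.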